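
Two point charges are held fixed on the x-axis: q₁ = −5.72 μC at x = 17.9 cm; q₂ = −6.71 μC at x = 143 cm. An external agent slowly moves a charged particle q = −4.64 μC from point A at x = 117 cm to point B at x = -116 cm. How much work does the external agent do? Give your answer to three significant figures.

-1.03 J

For quasistatic motion the external work equals the change in potential energy: W_ext = qΔV = q(V_B − V_A).
At A: distances to the source charges are 0.991 m, 0.260 m; V_A = Σ kqᵢ/rᵢ = -2.84×10⁵ V.
At B: distances to the source charges are 1.34 m, 2.59 m; V_B = Σ kqᵢ/rᵢ = -6.17×10⁴ V.
ΔV = V_B − V_A = 2.22×10⁵ V.
W_ext = qΔV = (-4.64×10⁻⁶ C)(2.22×10⁵ V) = -1.03 J.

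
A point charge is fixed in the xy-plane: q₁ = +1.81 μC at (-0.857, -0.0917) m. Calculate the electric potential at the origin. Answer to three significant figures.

The total potential is the scalar sum of each charge's contribution, V = Σ kqᵢ/rᵢ.
Distances from the field point to each charge: r₁ = 0.862 m.
V = k[(1.81×10⁻⁶)/(0.862)] = 1.89×10⁴ V.

1.89×10⁴ V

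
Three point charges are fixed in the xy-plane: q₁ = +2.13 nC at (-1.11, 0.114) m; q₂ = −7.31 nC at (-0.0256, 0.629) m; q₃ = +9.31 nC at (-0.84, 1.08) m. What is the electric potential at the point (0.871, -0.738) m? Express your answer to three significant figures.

The total potential is the scalar sum of each charge's contribution, V = Σ kqᵢ/rᵢ.
Distances from the field point to each charge: r₁ = 2.16 m, r₂ = 1.63 m, r₃ = 2.50 m.
V = k[(2.13×10⁻⁹)/(2.16) + (-7.31×10⁻⁹)/(1.63) + (9.31×10⁻⁹)/(2.50)] = 2.21 V.

2.21 V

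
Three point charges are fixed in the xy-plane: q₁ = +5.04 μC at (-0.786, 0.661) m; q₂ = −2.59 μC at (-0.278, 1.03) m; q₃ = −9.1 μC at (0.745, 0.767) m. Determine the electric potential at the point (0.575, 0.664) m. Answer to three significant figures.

Electric potential is a scalar, so the contributions from each charge add algebraically: V = Σ kqᵢ/rᵢ.
Distances from the field point to each charge: r₁ = 1.36 m, r₂ = 0.928 m, r₃ = 0.199 m.
V = k[(5.04×10⁻⁶)/(1.36) + (-2.59×10⁻⁶)/(0.928) + (-9.10×10⁻⁶)/(0.199)] = -4.03×10⁵ V.

-4.03×10⁵ V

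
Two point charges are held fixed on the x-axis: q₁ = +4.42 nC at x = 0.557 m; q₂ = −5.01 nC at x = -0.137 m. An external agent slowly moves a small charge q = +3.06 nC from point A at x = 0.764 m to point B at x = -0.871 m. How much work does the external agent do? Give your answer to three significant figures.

For quasistatic motion the external work equals the change in potential energy: W_ext = qΔV = q(V_B − V_A).
At A: distances to the source charges are 0.207 m, 0.901 m; V_A = Σ kqᵢ/rᵢ = 142 V.
At B: distances to the source charges are 1.43 m, 0.734 m; V_B = Σ kqᵢ/rᵢ = -33.5 V.
ΔV = V_B − V_A = -176 V.
W_ext = qΔV = (3.06×10⁻⁹ C)(-176 V) = -5.37×10⁻⁷ J.

-5.37×10⁻⁷ J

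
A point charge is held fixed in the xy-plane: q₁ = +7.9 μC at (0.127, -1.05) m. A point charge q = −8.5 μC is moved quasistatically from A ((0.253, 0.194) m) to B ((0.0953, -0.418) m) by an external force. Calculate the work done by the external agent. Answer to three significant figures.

-0.471 J

For quasistatic motion the external work equals the change in potential energy: W_ext = qΔV = q(V_B − V_A).
At A: distance to the source charge is 1.25 m; V_A = kq₁/r = 5.68×10⁴ V.
At B: distance to the source charge is 0.633 m; V_B = kq₁/r = 1.12×10⁵ V.
ΔV = V_B − V_A = 5.54×10⁴ V.
W_ext = qΔV = (-8.50×10⁻⁶ C)(5.54×10⁴ V) = -0.471 J.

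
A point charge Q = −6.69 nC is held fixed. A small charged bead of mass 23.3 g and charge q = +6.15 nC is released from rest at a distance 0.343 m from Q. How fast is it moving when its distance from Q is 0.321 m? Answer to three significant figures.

Only the electrostatic force acts, so mechanical energy is conserved: ½mv² = U₁ − U₂ = kQq(1/r₁ − 1/r₂).
U₁ − U₂ = (8.99×10⁹ N·m²/C²)(-6.69×10⁻⁹ C)(6.15×10⁻⁹ C)(1/0.343 − 1/0.321) = 7.39×10⁻⁸ J.
v = √(2·7.39×10⁻⁸/0.0233) = 2.52×10⁻³ m/s.

2.52×10⁻³ m/s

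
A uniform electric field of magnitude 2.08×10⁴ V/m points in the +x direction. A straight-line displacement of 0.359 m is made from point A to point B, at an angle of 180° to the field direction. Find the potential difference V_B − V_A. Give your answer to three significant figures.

Only the component of displacement along E changes the potential: ΔV = −E·d·cosθ.
ΔV = −(2.08×10⁴ V/m)(0.359 m)cos180° = 7470 V.

7470 V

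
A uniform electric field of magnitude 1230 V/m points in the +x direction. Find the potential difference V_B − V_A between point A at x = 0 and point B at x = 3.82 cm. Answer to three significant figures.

-47.0 V

In a uniform field, potential decreases in the direction of E: V_B − V_A = −E·Δx.
V_B − V_A = −(1230 V/m)(0.0382 m) = -47.0 V.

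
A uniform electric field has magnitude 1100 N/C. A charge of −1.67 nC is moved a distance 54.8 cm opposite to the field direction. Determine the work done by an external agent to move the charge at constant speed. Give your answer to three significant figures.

-1.01×10⁻⁶ J

The potential change for a displacement 54.8 cm opposite to the field direction is ΔV = +Ed = 603 V.
W_ext = qΔV = -1.01×10⁻⁶ J.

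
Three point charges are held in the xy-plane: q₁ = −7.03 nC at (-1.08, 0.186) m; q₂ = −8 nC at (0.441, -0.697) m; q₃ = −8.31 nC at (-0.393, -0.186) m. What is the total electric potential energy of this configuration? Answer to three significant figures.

The work to assemble the configuration equals its total potential energy, U = Σ kqᵢqⱼ/rᵢⱼ over all pairs.
Pair separations: r₁₂ = 1.76 m, r₁₃ = 0.781 m, r₂₃ = 0.978 m.
U = (2.87×10⁻⁷) + (6.72×10⁻⁷) + (6.11×10⁻⁷) = 1.57×10⁻⁶ J.

1.57×10⁻⁶ J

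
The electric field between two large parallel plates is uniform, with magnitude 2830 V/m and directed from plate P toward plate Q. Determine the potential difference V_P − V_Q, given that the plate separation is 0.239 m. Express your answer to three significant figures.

676 V

In a uniform field, potential decreases in the direction of E: ΔV = −E·d for a displacement d parallel to E.
Going from Q to P is a displacement of 0.239 m opposite to the field, so V_P − V_Q = +Ed = 676 V.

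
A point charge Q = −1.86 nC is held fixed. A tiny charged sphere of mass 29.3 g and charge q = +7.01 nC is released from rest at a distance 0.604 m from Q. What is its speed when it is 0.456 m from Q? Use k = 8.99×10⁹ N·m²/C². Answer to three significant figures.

2.07×10⁻³ m/s

Only the electrostatic force acts, so mechanical energy is conserved: ½mv² = U₁ − U₂ = kQq(1/r₁ − 1/r₂).
U₁ − U₂ = (8.99×10⁹ N·m²/C²)(-1.86×10⁻⁹ C)(7.01×10⁻⁹ C)(1/0.604 − 1/0.456) = 6.30×10⁻⁸ J.
v = √(2·6.30×10⁻⁸/0.0293) = 2.07×10⁻³ m/s.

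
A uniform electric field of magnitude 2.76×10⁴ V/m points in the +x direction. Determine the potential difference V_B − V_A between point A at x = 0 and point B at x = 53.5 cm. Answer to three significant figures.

-1.48×10⁴ V

In a uniform field, potential decreases in the direction of E: V_B − V_A = −E·Δx.
V_B − V_A = −(2.76×10⁴ V/m)(0.535 m) = -1.48×10⁴ V.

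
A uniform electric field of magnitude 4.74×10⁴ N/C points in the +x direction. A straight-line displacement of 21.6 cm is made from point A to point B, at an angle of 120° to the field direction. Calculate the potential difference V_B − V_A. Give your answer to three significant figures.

5120 V

Only the component of displacement along E changes the potential: ΔV = −E·d·cosθ.
ΔV = −(4.74×10⁴ V/m)(0.216 m)cos120° = 5120 V.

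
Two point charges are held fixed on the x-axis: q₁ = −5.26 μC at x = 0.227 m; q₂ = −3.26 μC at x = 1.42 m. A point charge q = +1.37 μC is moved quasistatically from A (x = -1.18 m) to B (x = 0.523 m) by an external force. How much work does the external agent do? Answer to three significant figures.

-0.202 J

For quasistatic motion the external work equals the change in potential energy: W_ext = qΔV = q(V_B − V_A).
At A: distances to the source charges are 1.41 m, 2.60 m; V_A = Σ kqᵢ/rᵢ = -4.49×10⁴ V.
At B: distances to the source charges are 0.296 m, 0.897 m; V_B = Σ kqᵢ/rᵢ = -1.92×10⁵ V.
ΔV = V_B − V_A = -1.48×10⁵ V.
W_ext = qΔV = (1.37×10⁻⁶ C)(-1.48×10⁵ V) = -0.202 J.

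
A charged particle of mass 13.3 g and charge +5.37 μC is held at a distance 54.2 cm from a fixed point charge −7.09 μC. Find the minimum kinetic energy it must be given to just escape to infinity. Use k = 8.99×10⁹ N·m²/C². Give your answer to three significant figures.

0.632 J

To just escape, total mechanical energy must reach zero at infinity: ½mv²_min + U = 0, so ½mv²_min = −U = |kQq|/r.
|U| = |kQq|/r = (8.99×10⁹ N·m²/C²)(7.09×10⁻⁶)(5.37×10⁻⁶)/(0.542) = 0.632 J.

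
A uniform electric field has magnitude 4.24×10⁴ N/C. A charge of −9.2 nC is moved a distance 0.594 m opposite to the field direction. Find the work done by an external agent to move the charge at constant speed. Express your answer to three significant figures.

-2.32×10⁻⁴ J

The potential change for a displacement 0.594 m opposite to the field direction is ΔV = +Ed = 2.52×10⁴ V.
W_ext = qΔV = -2.32×10⁻⁴ J.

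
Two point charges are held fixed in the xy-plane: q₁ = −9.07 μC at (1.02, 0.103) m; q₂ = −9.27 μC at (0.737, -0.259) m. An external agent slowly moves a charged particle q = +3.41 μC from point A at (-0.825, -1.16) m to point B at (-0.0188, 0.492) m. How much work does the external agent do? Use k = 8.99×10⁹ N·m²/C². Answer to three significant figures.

For quasistatic motion the external work equals the change in potential energy: W_ext = qΔV = q(V_B − V_A).
At A: distances to the source charges are 2.24 m, 1.80 m; V_A = Σ kqᵢ/rᵢ = -8.27×10⁴ V.
At B: distances to the source charges are 1.11 m, 1.07 m; V_B = Σ kqᵢ/rᵢ = -1.52×10⁵ V.
ΔV = V_B − V_A = -6.90×10⁴ V.
W_ext = qΔV = (3.41×10⁻⁶ C)(-6.90×10⁴ V) = -0.235 J.

-0.235 J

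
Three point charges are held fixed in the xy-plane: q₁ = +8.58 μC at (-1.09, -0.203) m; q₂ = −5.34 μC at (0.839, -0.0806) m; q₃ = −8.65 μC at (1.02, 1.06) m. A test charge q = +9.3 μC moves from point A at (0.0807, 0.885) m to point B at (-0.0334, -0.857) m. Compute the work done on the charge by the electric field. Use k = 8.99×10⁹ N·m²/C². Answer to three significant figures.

The work done by the electric force is W_field = −ΔU = −q(V_B − V_A) = q(V_A − V_B).
At A: distances to the source charges are 1.60 m, 1.23 m, 0.955 m; V_A = Σ kqᵢ/rᵢ = -7.22×10⁴ V.
At B: distances to the source charges are 1.24 m, 1.17 m, 2.19 m; V_B = Σ kqᵢ/rᵢ = -1.46×10⁴ V.
ΔV = V_B − V_A = 5.76×10⁴ V.
W_field = −qΔV = −(9.30×10⁻⁶ C)(5.76×10⁴ V) = -0.536 J.

-0.536 J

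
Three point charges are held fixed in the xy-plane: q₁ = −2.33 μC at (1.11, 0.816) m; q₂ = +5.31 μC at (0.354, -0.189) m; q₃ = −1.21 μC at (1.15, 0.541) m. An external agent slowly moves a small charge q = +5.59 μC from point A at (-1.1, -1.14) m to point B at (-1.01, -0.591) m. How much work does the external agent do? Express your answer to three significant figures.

0.0244 J

For quasistatic motion the external work equals the change in potential energy: W_ext = qΔV = q(V_B − V_A).
At A: distances to the source charges are 2.95 m, 1.74 m, 2.81 m; V_A = Σ kqᵢ/rᵢ = 1.65×10⁴ V.
At B: distances to the source charges are 2.54 m, 1.42 m, 2.44 m; V_B = Σ kqᵢ/rᵢ = 2.09×10⁴ V.
ΔV = V_B − V_A = 4370 V.
W_ext = qΔV = (5.59×10⁻⁶ C)(4370 V) = 0.0244 J.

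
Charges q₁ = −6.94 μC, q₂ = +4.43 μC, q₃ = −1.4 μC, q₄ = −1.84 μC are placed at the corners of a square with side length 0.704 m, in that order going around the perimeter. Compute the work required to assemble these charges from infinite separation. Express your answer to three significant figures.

The assembly work is the sum of pairwise potential energies, U = Σ_{i<j} kqᵢqⱼ/rᵢⱼ.
The four side pairs have separation 0.704 m and the two diagonal pairs 0.996 m.
Summing all 6 pair terms gives U = -0.262 J.

-0.262 J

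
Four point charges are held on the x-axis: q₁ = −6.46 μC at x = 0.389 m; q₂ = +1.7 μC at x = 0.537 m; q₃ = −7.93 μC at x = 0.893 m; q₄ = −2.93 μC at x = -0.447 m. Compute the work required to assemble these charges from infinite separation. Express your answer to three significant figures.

The work to assemble the configuration equals its total potential energy, U = Σ kqᵢqⱼ/rᵢⱼ over all pairs.
Pair separations: r₁₂ = 0.148 m, r₁₃ = 0.504 m, r₁₄ = 0.836 m, r₂₃ = 0.356 m, r₂₄ = 0.984 m, r₃₄ = 1.34 m.
Summing all 6 pair terms gives U = 0.220 J.

0.220 J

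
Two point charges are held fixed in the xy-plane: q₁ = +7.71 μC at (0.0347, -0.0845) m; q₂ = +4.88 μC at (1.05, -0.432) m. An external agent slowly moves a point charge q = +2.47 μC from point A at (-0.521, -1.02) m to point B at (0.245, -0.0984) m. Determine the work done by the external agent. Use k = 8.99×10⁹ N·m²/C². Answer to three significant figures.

0.715 J

For quasistatic motion the external work equals the change in potential energy: W_ext = qΔV = q(V_B − V_A).
At A: distances to the source charges are 1.09 m, 1.68 m; V_A = Σ kqᵢ/rᵢ = 8.99×10⁴ V.
At B: distances to the source charges are 0.211 m, 0.871 m; V_B = Σ kqᵢ/rᵢ = 3.79×10⁵ V.
ΔV = V_B − V_A = 2.89×10⁵ V.
W_ext = qΔV = (2.47×10⁻⁶ C)(2.89×10⁵ V) = 0.715 J.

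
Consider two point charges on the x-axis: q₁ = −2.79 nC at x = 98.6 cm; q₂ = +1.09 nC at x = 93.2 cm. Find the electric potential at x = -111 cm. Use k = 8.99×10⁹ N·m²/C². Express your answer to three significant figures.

-7.17 V

Electric potential is a scalar, so the contributions from each charge add algebraically: V = Σ kqᵢ/rᵢ.
Distances from the field point to each charge: r₁ = 2.10 m, r₂ = 2.04 m.
V = k[(-2.79×10⁻⁹)/(2.10) + (1.09×10⁻⁹)/(2.04)] = -7.17 V.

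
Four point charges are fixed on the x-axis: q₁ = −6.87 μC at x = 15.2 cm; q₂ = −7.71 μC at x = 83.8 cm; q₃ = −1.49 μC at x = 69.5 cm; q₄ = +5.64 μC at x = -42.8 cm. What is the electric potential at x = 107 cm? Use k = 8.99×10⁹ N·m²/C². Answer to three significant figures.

-3.68×10⁵ V

Electric potential is a scalar, so the contributions from each charge add algebraically: V = Σ kqᵢ/rᵢ.
Distances from the field point to each charge: r₁ = 0.918 m, r₂ = 0.232 m, r₃ = 0.375 m, r₄ = 1.50 m.
V = k[(-6.87×10⁻⁶)/(0.918) + (-7.71×10⁻⁶)/(0.232) + (-1.49×10⁻⁶)/(0.375) + (5.64×10⁻⁶)/(1.50)] = -3.68×10⁵ V.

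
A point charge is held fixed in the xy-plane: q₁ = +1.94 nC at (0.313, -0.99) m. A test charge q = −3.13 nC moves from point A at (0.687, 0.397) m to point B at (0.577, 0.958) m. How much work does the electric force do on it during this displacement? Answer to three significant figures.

-1.02×10⁻⁸ J

The work done by the electric force is W_field = −ΔU = −q(V_B − V_A) = q(V_A − V_B).
At A: distance to the source charge is 1.44 m; V_A = kq₁/r = 12.1 V.
At B: distance to the source charge is 1.97 m; V_B = kq₁/r = 8.87 V.
ΔV = V_B − V_A = -3.27 V.
W_field = −qΔV = −(-3.13×10⁻⁹ C)(-3.27 V) = -1.02×10⁻⁸ J.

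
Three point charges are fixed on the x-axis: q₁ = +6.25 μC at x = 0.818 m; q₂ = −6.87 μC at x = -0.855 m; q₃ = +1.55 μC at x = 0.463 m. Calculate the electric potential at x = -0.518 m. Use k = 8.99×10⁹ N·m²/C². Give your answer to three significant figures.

-1.27×10⁵ V

The total potential is the scalar sum of each charge's contribution, V = Σ kqᵢ/rᵢ.
Distances from the field point to each charge: r₁ = 1.34 m, r₂ = 0.337 m, r₃ = 0.981 m.
V = k[(6.25×10⁻⁶)/(1.34) + (-6.87×10⁻⁶)/(0.337) + (1.55×10⁻⁶)/(0.981)] = -1.27×10⁵ V.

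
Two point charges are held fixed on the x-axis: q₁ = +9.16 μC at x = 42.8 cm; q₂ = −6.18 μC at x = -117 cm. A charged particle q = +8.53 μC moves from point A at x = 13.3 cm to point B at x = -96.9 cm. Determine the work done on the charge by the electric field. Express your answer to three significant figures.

3.87 J

The work done by the electric force is W_field = −ΔU = −q(V_B − V_A) = q(V_A − V_B).
At A: distances to the source charges are 0.295 m, 1.30 m; V_A = Σ kqᵢ/rᵢ = 2.37×10⁵ V.
At B: distances to the source charges are 1.40 m, 0.201 m; V_B = Σ kqᵢ/rᵢ = -2.17×10⁵ V.
ΔV = V_B − V_A = -4.54×10⁵ V.
W_field = −qΔV = −(8.53×10⁻⁶ C)(-4.54×10⁵ V) = 3.87 J.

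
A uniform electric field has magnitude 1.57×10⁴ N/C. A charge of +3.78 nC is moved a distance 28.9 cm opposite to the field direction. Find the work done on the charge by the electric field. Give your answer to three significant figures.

The potential change for a displacement 28.9 cm opposite to the field direction is ΔV = +Ed = 4540 V.
W_field = −qΔV = -1.72×10⁻⁵ J.

-1.72×10⁻⁵ J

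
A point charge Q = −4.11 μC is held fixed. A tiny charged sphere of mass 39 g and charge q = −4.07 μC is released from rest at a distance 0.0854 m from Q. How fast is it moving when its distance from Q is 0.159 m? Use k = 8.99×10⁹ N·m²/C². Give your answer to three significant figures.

Only the electrostatic force acts, so mechanical energy is conserved: ½mv² = U₁ − U₂ = kQq(1/r₁ − 1/r₂).
U₁ − U₂ = (8.99×10⁹ N·m²/C²)(-4.11×10⁻⁶ C)(-4.07×10⁻⁶ C)(1/0.0854 − 1/0.159) = 0.815 J.
v = √(2·0.815/0.0390) = 6.47 m/s.

6.47 m/s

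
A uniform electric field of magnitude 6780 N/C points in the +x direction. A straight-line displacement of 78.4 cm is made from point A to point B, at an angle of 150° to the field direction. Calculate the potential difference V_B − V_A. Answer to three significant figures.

4600 V

Only the component of displacement along E changes the potential: ΔV = −E·d·cosθ.
ΔV = −(6780 V/m)(0.784 m)cos150° = 4600 V.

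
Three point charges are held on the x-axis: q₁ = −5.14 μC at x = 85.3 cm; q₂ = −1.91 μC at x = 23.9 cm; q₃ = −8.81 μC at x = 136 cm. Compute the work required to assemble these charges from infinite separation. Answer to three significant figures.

1.08 J

The work to assemble the configuration equals its total potential energy, U = Σ kqᵢqⱼ/rᵢⱼ over all pairs.
Pair separations: r₁₂ = 0.614 m, r₁₃ = 0.507 m, r₂₃ = 1.12 m.
U = (0.144) + (0.803) + (0.135) = 1.08 J.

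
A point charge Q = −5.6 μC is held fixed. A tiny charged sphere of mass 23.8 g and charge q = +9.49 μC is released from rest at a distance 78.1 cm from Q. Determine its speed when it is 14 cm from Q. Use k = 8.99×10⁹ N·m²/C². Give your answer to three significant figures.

Only the electrostatic force acts, so mechanical energy is conserved: ½mv² = U₁ − U₂ = kQq(1/r₁ − 1/r₂).
U₁ − U₂ = (8.99×10⁹ N·m²/C²)(-5.60×10⁻⁶ C)(9.49×10⁻⁶ C)(1/0.781 − 1/0.140) = 2.80 J.
v = √(2·2.80/0.0238) = 15.3 m/s.

15.3 m/s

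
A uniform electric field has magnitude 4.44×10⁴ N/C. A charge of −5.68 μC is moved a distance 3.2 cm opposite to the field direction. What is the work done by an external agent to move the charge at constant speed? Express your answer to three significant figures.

The potential change for a displacement 3.2 cm opposite to the field direction is ΔV = +Ed = 1420 V.
W_ext = qΔV = -8.07×10⁻³ J.

-8.07×10⁻³ J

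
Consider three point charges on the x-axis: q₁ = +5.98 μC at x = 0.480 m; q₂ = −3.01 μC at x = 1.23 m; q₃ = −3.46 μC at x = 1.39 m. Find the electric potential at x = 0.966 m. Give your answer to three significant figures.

Electric potential is a scalar, so the contributions from each charge add algebraically: V = Σ kqᵢ/rᵢ.
Distances from the field point to each charge: r₁ = 0.486 m, r₂ = 0.264 m, r₃ = 0.424 m.
V = k[(5.98×10⁻⁶)/(0.486) + (-3.01×10⁻⁶)/(0.264) + (-3.46×10⁻⁶)/(0.424)] = -6.52×10⁴ V.

-6.52×10⁴ V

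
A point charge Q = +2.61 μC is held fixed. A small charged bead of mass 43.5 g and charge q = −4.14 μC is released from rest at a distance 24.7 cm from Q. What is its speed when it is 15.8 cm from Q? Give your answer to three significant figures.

Only the electrostatic force acts, so mechanical energy is conserved: ½mv² = U₁ − U₂ = kQq(1/r₁ − 1/r₂).
U₁ − U₂ = (8.99×10⁹ N·m²/C²)(2.61×10⁻⁶ C)(-4.14×10⁻⁶ C)(1/0.247 − 1/0.158) = 0.222 J.
v = √(2·0.222/0.0435) = 3.19 m/s.

3.19 m/s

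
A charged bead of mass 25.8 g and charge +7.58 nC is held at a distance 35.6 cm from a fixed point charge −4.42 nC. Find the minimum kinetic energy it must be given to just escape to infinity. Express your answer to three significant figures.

To just escape, total mechanical energy must reach zero at infinity: ½mv²_min + U = 0, so ½mv²_min = −U = |kQq|/r.
|U| = |kQq|/r = (8.99×10⁹ N·m²/C²)(4.42×10⁻⁹)(7.58×10⁻⁹)/(0.356) = 8.46×10⁻⁷ J.

8.46×10⁻⁷ J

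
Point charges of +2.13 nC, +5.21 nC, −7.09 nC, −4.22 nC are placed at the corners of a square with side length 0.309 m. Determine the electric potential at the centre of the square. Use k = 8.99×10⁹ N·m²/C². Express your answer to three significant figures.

The total potential is the scalar sum of each charge's contribution, V = Σ kqᵢ/rᵢ.
The distance from each corner to the centre is a√2/2 = 0.218 m.
V = k[(2.13×10⁻⁹)/(0.218) + (5.21×10⁻⁹)/(0.218) + (-7.09×10⁻⁹)/(0.218) + (-4.22×10⁻⁹)/(0.218)] = -163 V.

-163 V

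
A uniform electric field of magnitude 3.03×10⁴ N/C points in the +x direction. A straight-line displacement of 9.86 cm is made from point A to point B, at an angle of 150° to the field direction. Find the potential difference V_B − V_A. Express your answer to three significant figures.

Only the component of displacement along E changes the potential: ΔV = −E·d·cosθ.
ΔV = −(3.03×10⁴ V/m)(0.0986 m)cos150° = 2590 V.

2590 V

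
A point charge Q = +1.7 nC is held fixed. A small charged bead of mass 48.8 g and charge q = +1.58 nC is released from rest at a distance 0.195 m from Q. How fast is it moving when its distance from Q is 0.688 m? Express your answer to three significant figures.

Only the electrostatic force acts, so mechanical energy is conserved: ½mv² = U₁ − U₂ = kQq(1/r₁ − 1/r₂).
U₁ − U₂ = (8.99×10⁹ N·m²/C²)(1.70×10⁻⁹ C)(1.58×10⁻⁹ C)(1/0.195 − 1/0.688) = 8.87×10⁻⁸ J.
v = √(2·8.87×10⁻⁸/0.0488) = 1.91×10⁻³ m/s.

1.91×10⁻³ m/s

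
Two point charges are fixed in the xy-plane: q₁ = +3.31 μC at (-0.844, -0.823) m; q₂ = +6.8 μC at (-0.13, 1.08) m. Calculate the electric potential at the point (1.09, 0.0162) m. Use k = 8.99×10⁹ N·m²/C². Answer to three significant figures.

5.19×10⁴ V

The total potential is the scalar sum of each charge's contribution, V = Σ kqᵢ/rᵢ.
Distances from the field point to each charge: r₁ = 2.11 m, r₂ = 1.62 m.
V = k[(3.31×10⁻⁶)/(2.11) + (6.80×10⁻⁶)/(1.62)] = 5.19×10⁴ V.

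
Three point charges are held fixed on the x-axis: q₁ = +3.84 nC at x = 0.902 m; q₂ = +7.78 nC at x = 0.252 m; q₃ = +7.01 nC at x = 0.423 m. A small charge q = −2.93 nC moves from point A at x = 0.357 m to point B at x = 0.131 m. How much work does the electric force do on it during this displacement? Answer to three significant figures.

The work done by the electric force is W_field = −ΔU = −q(V_B − V_A) = q(V_A − V_B).
At A: distances to the source charges are 0.545 m, 0.105 m, 0.0660 m; V_A = Σ kqᵢ/rᵢ = 1680 V.
At B: distances to the source charges are 0.771 m, 0.121 m, 0.292 m; V_B = Σ kqᵢ/rᵢ = 839 V.
ΔV = V_B − V_A = -846 V.
W_field = −qΔV = −(-2.93×10⁻⁹ C)(-846 V) = -2.48×10⁻⁶ J.

-2.48×10⁻⁶ J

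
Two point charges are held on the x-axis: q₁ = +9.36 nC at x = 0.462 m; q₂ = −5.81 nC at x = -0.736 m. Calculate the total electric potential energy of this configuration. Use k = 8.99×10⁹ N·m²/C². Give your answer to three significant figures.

The assembly work is the sum of pairwise potential energies, U = Σ_{i<j} kqᵢqⱼ/rᵢⱼ.
Pair separations: r₁₂ = 1.20 m.
U = (-4.08×10⁻⁷) = -4.08×10⁻⁷ J.

-4.08×10⁻⁷ J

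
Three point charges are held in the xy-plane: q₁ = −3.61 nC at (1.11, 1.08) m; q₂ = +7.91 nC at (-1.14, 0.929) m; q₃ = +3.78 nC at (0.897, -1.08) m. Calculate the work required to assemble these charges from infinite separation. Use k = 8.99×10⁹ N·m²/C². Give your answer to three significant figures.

The work to assemble the configuration equals its total potential energy, U = Σ kqᵢqⱼ/rᵢⱼ over all pairs.
Pair separations: r₁₂ = 2.26 m, r₁₃ = 2.17 m, r₂₃ = 2.86 m.
U = (-1.14×10⁻⁷) + (-5.65×10⁻⁸) + (9.40×10⁻⁸) = -7.64×10⁻⁸ J.

-7.64×10⁻⁸ J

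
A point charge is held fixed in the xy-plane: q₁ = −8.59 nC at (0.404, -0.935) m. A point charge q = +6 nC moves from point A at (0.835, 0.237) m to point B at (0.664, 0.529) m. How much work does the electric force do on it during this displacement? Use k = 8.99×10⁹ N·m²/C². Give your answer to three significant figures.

-5.94×10⁻⁸ J

The work done by the electric force is W_field = −ΔU = −q(V_B − V_A) = q(V_A − V_B).
At A: distance to the source charge is 1.25 m; V_A = kq₁/r = -61.8 V.
At B: distance to the source charge is 1.49 m; V_B = kq₁/r = -51.9 V.
ΔV = V_B − V_A = 9.91 V.
W_field = −qΔV = −(6.00×10⁻⁹ C)(9.91 V) = -5.94×10⁻⁸ J.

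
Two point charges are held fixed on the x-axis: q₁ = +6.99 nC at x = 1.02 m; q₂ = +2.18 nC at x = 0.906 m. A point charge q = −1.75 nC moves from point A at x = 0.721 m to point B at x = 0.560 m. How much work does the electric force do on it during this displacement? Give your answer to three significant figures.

-2.15×10⁻⁷ J

The work done by the electric force is W_field = −ΔU = −q(V_B − V_A) = q(V_A − V_B).
At A: distances to the source charges are 0.299 m, 0.185 m; V_A = Σ kqᵢ/rᵢ = 316 V.
At B: distances to the source charges are 0.460 m, 0.346 m; V_B = Σ kqᵢ/rᵢ = 193 V.
ΔV = V_B − V_A = -123 V.
W_field = −qΔV = −(-1.75×10⁻⁹ C)(-123 V) = -2.15×10⁻⁷ J.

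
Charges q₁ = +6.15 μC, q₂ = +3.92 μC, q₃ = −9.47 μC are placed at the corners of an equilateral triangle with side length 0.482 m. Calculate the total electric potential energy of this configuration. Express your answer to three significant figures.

The work to assemble the configuration equals its total potential energy, U = Σ kqᵢqⱼ/rᵢⱼ over all pairs.
All three pair separations equal the side length, 0.482 m.
U = (0.450) + (-1.09) + (-0.692) = -1.33 J.

-1.33 J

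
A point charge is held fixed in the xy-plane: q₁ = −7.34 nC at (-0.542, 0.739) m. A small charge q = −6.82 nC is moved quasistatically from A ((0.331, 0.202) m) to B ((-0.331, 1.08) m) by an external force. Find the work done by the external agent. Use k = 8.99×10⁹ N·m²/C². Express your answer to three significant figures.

6.83×10⁻⁷ J

For quasistatic motion the external work equals the change in potential energy: W_ext = qΔV = q(V_B − V_A).
At A: distance to the source charge is 1.02 m; V_A = kq₁/r = -64.4 V.
At B: distance to the source charge is 0.401 m; V_B = kq₁/r = -165 V.
ΔV = V_B − V_A = -100 V.
W_ext = qΔV = (-6.82×10⁻⁹ C)(-100 V) = 6.83×10⁻⁷ J.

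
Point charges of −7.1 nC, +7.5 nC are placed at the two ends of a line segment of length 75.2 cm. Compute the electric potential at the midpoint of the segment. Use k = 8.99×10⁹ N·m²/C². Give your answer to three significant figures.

9.56 V

Electric potential is a scalar, so the contributions from each charge add algebraically: V = Σ kqᵢ/rᵢ.
Each charge is 0.376 m from the midpoint.
V = k[(-7.10×10⁻⁹)/(0.376) + (7.50×10⁻⁹)/(0.376)] = 9.56 V.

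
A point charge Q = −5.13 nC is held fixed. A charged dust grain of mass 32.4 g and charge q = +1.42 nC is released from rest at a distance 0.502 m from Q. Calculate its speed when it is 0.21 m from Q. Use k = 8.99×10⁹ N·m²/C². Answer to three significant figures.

Only the electrostatic force acts, so mechanical energy is conserved: ½mv² = U₁ − U₂ = kQq(1/r₁ − 1/r₂).
U₁ − U₂ = (8.99×10⁹ N·m²/C²)(-5.13×10⁻⁹ C)(1.42×10⁻⁹ C)(1/0.502 − 1/0.210) = 1.81×10⁻⁷ J.
v = √(2·1.81×10⁻⁷/0.0324) = 3.35×10⁻³ m/s.

3.35×10⁻³ m/s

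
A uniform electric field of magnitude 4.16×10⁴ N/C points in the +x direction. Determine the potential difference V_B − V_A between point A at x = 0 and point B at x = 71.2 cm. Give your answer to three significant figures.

-2.96×10⁴ V

In a uniform field, potential decreases in the direction of E: V_B − V_A = −E·Δx.
V_B − V_A = −(4.16×10⁴ V/m)(0.712 m) = -2.96×10⁴ V.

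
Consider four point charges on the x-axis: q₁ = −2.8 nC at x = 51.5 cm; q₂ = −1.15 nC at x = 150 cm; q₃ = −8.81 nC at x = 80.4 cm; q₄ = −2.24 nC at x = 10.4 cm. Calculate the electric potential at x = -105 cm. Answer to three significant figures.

-80.3 V

Electric potential is a scalar, so the contributions from each charge add algebraically: V = Σ kqᵢ/rᵢ.
Distances from the field point to each charge: r₁ = 1.56 m, r₂ = 2.55 m, r₃ = 1.85 m, r₄ = 1.15 m.
V = k[(-2.80×10⁻⁹)/(1.56) + (-1.15×10⁻⁹)/(2.55) + (-8.81×10⁻⁹)/(1.85) + (-2.24×10⁻⁹)/(1.15)] = -80.3 V.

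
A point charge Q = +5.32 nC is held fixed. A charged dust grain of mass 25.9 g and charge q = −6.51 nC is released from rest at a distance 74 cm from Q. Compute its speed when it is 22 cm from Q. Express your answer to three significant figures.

8.76×10⁻³ m/s

Only the electrostatic force acts, so mechanical energy is conserved: ½mv² = U₁ − U₂ = kQq(1/r₁ − 1/r₂).
U₁ − U₂ = (8.99×10⁹ N·m²/C²)(5.32×10⁻⁹ C)(-6.51×10⁻⁹ C)(1/0.740 − 1/0.220) = 9.94×10⁻⁷ J.
v = √(2·9.94×10⁻⁷/0.0259) = 8.76×10⁻³ m/s.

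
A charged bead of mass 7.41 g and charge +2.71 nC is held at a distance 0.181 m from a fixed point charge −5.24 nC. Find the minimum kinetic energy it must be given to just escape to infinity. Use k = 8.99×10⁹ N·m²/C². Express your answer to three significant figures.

7.05×10⁻⁷ J

To just escape, total mechanical energy must reach zero at infinity: ½mv²_min + U = 0, so ½mv²_min = −U = |kQq|/r.
|U| = |kQq|/r = (8.99×10⁹ N·m²/C²)(5.24×10⁻⁹)(2.71×10⁻⁹)/(0.181) = 7.05×10⁻⁷ J.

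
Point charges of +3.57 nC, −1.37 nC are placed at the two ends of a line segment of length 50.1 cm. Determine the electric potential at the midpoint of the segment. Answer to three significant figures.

79.0 V

The total potential is the scalar sum of each charge's contribution, V = Σ kqᵢ/rᵢ.
Each charge is 0.251 m from the midpoint.
V = k[(3.57×10⁻⁹)/(0.251) + (-1.37×10⁻⁹)/(0.251)] = 79.0 V.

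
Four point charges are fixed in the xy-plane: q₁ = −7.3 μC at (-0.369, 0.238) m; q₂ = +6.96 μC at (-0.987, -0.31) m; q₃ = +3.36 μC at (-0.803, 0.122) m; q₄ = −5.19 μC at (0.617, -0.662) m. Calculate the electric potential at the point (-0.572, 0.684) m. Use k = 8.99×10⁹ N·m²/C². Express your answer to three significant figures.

-5.21×10⁴ V

The total potential is the scalar sum of each charge's contribution, V = Σ kqᵢ/rᵢ.
Distances from the field point to each charge: r₁ = 0.490 m, r₂ = 1.08 m, r₃ = 0.608 m, r₄ = 1.80 m.
V = k[(-7.30×10⁻⁶)/(0.490) + (6.96×10⁻⁶)/(1.08) + (3.36×10⁻⁶)/(0.608) + (-5.19×10⁻⁶)/(1.80)] = -5.21×10⁴ V.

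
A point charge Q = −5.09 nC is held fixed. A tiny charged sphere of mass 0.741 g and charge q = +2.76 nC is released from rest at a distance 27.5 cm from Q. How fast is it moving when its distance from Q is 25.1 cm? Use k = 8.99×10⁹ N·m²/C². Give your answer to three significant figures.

Only the electrostatic force acts, so mechanical energy is conserved: ½mv² = U₁ − U₂ = kQq(1/r₁ − 1/r₂).
U₁ − U₂ = (8.99×10⁹ N·m²/C²)(-5.09×10⁻⁹ C)(2.76×10⁻⁹ C)(1/0.275 − 1/0.251) = 4.39×10⁻⁸ J.
v = √(2·4.39×10⁻⁸/7.41×10⁻⁴) = 0.0109 m/s.

0.0109 m/s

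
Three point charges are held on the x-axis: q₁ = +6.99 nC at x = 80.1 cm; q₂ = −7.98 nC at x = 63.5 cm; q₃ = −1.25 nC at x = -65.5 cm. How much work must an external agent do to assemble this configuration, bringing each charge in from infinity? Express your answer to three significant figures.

-3.01×10⁻⁶ J

The work to assemble the configuration equals its total potential energy, U = Σ kqᵢqⱼ/rᵢⱼ over all pairs.
Pair separations: r₁₂ = 0.166 m, r₁₃ = 1.46 m, r₂₃ = 1.29 m.
U = (-3.02×10⁻⁶) + (-5.39×10⁻⁸) + (6.95×10⁻⁸) = -3.01×10⁻⁶ J.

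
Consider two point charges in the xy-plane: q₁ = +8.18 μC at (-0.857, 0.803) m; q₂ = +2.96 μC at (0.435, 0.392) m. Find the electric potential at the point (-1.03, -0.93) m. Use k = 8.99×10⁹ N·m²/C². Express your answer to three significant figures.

Electric potential is a scalar, so the contributions from each charge add algebraically: V = Σ kqᵢ/rᵢ.
Distances from the field point to each charge: r₁ = 1.74 m, r₂ = 1.97 m.
V = k[(8.18×10⁻⁶)/(1.74) + (2.96×10⁻⁶)/(1.97)] = 5.57×10⁴ V.

5.57×10⁴ V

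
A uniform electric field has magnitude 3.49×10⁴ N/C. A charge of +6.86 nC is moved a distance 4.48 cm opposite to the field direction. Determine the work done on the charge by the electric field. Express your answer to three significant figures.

-1.07×10⁻⁵ J

The potential change for a displacement 4.48 cm opposite to the field direction is ΔV = +Ed = 1560 V.
W_field = −qΔV = -1.07×10⁻⁵ J.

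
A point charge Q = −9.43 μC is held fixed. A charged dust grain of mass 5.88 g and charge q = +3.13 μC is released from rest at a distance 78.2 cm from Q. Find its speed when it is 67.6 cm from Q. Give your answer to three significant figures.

4.25 m/s

Only the electrostatic force acts, so mechanical energy is conserved: ½mv² = U₁ − U₂ = kQq(1/r₁ − 1/r₂).
U₁ − U₂ = (8.99×10⁹ N·m²/C²)(-9.43×10⁻⁶ C)(3.13×10⁻⁶ C)(1/0.782 − 1/0.676) = 0.0532 J.
v = √(2·0.0532/5.88×10⁻³) = 4.25 m/s.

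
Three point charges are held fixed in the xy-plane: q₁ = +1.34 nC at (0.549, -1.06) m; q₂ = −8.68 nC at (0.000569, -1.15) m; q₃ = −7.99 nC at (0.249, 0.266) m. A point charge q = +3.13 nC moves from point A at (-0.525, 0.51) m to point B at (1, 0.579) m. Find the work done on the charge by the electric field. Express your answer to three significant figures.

-2.10×10⁻⁸ J

The work done by the electric force is W_field = −ΔU = −q(V_B − V_A) = q(V_A − V_B).
At A: distances to the source charges are 1.90 m, 1.74 m, 0.812 m; V_A = Σ kqᵢ/rᵢ = -127 V.
At B: distances to the source charges are 1.70 m, 2.00 m, 0.814 m; V_B = Σ kqᵢ/rᵢ = -120 V.
ΔV = V_B − V_A = 6.72 V.
W_field = −qΔV = −(3.13×10⁻⁹ C)(6.72 V) = -2.10×10⁻⁸ J.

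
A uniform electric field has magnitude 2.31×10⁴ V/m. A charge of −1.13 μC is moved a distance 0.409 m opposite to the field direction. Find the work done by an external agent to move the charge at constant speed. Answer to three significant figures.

-0.0107 J

The potential change for a displacement 0.409 m opposite to the field direction is ΔV = +Ed = 9450 V.
W_ext = qΔV = -0.0107 J.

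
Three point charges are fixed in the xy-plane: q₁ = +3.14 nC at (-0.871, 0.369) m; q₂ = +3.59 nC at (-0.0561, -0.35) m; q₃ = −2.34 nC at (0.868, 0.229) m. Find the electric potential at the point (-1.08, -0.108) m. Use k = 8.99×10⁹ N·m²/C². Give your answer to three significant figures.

74.2 V

The total potential is the scalar sum of each charge's contribution, V = Σ kqᵢ/rᵢ.
Distances from the field point to each charge: r₁ = 0.521 m, r₂ = 1.05 m, r₃ = 1.98 m.
V = k[(3.14×10⁻⁹)/(0.521) + (3.59×10⁻⁹)/(1.05) + (-2.34×10⁻⁹)/(1.98)] = 74.2 V.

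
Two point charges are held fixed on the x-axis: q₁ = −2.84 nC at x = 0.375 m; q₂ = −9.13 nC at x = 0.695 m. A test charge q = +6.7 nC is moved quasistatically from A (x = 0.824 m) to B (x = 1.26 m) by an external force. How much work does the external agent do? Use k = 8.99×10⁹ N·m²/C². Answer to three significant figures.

3.48×10⁻⁶ J

For quasistatic motion the external work equals the change in potential energy: W_ext = qΔV = q(V_B − V_A).
At A: distances to the source charges are 0.449 m, 0.129 m; V_A = Σ kqᵢ/rᵢ = -693 V.
At B: distances to the source charges are 0.885 m, 0.565 m; V_B = Σ kqᵢ/rᵢ = -174 V.
ΔV = V_B − V_A = 519 V.
W_ext = qΔV = (6.70×10⁻⁹ C)(519 V) = 3.48×10⁻⁶ J.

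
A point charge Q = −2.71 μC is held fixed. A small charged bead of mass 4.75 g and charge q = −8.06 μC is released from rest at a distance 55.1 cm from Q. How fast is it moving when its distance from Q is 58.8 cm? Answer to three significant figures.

3.07 m/s

Only the electrostatic force acts, so mechanical energy is conserved: ½mv² = U₁ − U₂ = kQq(1/r₁ − 1/r₂).
U₁ − U₂ = (8.99×10⁹ N·m²/C²)(-2.71×10⁻⁶ C)(-8.06×10⁻⁶ C)(1/0.551 − 1/0.588) = 0.0224 J.
v = √(2·0.0224/4.75×10⁻³) = 3.07 m/s.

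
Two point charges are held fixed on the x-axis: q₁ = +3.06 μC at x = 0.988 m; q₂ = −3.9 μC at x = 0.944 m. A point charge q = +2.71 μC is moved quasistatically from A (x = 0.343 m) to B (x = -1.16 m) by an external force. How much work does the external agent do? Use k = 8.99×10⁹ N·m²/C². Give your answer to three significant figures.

For quasistatic motion the external work equals the change in potential energy: W_ext = qΔV = q(V_B − V_A).
At A: distances to the source charges are 0.645 m, 0.601 m; V_A = Σ kqᵢ/rᵢ = -1.57×10⁴ V.
At B: distances to the source charges are 2.15 m, 2.10 m; V_B = Σ kqᵢ/rᵢ = -3860 V.
ΔV = V_B − V_A = 1.18×10⁴ V.
W_ext = qΔV = (2.71×10⁻⁶ C)(1.18×10⁴ V) = 0.0321 J.

0.0321 J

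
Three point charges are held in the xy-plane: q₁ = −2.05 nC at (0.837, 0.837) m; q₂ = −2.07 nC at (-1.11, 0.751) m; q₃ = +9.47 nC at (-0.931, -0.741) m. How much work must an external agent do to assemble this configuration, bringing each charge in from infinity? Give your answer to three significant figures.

-1.71×10⁻⁷ J

The assembly work is the sum of pairwise potential energies, U = Σ_{i<j} kqᵢqⱼ/rᵢⱼ.
Pair separations: r₁₂ = 1.95 m, r₁₃ = 2.37 m, r₂₃ = 1.50 m.
U = (1.96×10⁻⁸) + (-7.36×10⁻⁸) + (-1.17×10⁻⁷) = -1.71×10⁻⁷ J.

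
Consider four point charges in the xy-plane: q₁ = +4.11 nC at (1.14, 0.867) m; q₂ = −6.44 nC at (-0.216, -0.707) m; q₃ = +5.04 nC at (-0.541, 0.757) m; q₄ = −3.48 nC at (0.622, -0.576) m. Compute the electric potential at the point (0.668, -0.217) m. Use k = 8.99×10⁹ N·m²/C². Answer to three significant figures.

-83.3 V

Electric potential is a scalar, so the contributions from each charge add algebraically: V = Σ kqᵢ/rᵢ.
Distances from the field point to each charge: r₁ = 1.18 m, r₂ = 1.01 m, r₃ = 1.55 m, r₄ = 0.362 m.
V = k[(4.11×10⁻⁹)/(1.18) + (-6.44×10⁻⁹)/(1.01) + (5.04×10⁻⁹)/(1.55) + (-3.48×10⁻⁹)/(0.362)] = -83.3 V.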